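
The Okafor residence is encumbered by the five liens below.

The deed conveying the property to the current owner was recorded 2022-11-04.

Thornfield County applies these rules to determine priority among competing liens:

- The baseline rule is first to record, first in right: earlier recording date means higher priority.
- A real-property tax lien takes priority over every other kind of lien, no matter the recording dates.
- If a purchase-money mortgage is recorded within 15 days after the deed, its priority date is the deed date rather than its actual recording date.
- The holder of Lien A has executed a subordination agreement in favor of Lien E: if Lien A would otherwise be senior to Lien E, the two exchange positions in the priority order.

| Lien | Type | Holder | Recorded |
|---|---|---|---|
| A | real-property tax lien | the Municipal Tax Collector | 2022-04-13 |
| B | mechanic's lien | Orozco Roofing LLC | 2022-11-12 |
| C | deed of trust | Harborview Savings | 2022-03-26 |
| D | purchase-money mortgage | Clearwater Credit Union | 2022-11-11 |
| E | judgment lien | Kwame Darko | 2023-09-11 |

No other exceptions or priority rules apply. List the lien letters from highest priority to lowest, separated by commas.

First, effective dates: D was recorded within the 15-day window, so its effective date is the deed date 2022-11-04.
As a real-property tax lien, A is senior to every other lien.
Ordering the rest by effective date: C (2022-03-26), D (2022-11-04), B (2022-11-12), E (2023-09-11).
A is senior to E before the subordination, so the two trade places.

E, C, D, B, A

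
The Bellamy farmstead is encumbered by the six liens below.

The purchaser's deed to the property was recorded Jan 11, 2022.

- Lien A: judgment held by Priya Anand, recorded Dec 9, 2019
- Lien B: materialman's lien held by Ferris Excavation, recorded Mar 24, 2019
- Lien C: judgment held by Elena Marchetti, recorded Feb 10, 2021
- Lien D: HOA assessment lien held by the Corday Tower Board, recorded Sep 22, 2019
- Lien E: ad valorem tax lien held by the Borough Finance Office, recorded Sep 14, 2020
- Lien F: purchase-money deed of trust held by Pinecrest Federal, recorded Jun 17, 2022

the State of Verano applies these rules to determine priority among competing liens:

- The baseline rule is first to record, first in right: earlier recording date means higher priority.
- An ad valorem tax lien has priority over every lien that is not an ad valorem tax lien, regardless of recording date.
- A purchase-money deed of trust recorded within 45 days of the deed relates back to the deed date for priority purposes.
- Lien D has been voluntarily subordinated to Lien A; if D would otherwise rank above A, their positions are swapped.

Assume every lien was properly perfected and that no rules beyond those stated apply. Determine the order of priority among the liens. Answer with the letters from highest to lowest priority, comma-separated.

E, B, A, D, C, F

Effective dates after the stated exceptions: F was recorded 157 days after the deed, outside the 45-day window, so it keeps its recording date.
As an ad valorem tax lien, E is senior to every other lien.
Among the remaining liens, by effective date: B (Mar 24, 2019), D (Sep 22, 2019), A (Dec 9, 2019), C (Feb 10, 2021), F (Jun 17, 2022).
Because D would otherwise rank above A, the subordination swaps them.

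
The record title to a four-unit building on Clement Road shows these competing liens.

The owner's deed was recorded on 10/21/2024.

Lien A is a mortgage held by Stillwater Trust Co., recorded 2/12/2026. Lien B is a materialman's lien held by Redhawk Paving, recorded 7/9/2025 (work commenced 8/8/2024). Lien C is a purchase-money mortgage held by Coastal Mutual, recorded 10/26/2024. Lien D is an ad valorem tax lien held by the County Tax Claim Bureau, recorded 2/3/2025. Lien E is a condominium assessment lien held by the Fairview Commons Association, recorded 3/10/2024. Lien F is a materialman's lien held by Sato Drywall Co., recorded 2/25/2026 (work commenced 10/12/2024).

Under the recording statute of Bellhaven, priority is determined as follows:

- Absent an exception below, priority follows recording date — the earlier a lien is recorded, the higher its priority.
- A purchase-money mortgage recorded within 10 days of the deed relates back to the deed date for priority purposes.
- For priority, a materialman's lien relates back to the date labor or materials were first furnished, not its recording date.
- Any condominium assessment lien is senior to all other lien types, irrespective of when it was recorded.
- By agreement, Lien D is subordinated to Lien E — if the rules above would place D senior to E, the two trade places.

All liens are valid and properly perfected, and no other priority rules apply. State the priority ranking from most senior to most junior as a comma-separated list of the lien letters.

E, B, F, C, D, A

Effective dates: B's effective date is 8/8/2024, when work began; C was recorded within the 10-day window, so its effective date is the deed date 10/21/2024; F's effective date is 10/12/2024, when work began.
E is a condominium assessment lien, so it outranks all other liens regardless of date.
The other liens, earliest effective date first: B (8/8/2024), F (10/12/2024), C (10/21/2024), D (2/3/2025), A (2/12/2026).
D is already junior to E, so the subordination agreement changes nothing.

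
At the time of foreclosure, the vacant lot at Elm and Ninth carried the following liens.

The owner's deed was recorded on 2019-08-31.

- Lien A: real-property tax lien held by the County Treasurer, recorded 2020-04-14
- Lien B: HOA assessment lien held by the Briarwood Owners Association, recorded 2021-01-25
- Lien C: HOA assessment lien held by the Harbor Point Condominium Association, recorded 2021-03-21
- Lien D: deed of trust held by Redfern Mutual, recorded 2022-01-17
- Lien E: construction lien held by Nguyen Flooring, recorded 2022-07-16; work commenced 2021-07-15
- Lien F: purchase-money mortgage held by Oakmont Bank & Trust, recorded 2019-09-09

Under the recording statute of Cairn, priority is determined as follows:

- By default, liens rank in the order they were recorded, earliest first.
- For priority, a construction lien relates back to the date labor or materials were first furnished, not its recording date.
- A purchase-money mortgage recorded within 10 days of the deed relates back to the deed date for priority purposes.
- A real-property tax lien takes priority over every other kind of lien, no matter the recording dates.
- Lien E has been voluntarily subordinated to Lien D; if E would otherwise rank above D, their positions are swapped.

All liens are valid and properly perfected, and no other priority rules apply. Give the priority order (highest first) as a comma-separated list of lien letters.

First, effective dates: E is treated as recorded 2021-07-15, the work-commencement date; F was recorded within the 10-day window, so its effective date is the deed date 2019-08-31.
A, as a real-property tax lien, has superpriority and ranks first.
Remaining liens by effective date: F (2019-08-31), B (2021-01-25), C (2021-03-21), E (2021-07-15), D (2022-01-17).
E is senior to D before the subordination, so the two trade places.

A, F, B, C, D, E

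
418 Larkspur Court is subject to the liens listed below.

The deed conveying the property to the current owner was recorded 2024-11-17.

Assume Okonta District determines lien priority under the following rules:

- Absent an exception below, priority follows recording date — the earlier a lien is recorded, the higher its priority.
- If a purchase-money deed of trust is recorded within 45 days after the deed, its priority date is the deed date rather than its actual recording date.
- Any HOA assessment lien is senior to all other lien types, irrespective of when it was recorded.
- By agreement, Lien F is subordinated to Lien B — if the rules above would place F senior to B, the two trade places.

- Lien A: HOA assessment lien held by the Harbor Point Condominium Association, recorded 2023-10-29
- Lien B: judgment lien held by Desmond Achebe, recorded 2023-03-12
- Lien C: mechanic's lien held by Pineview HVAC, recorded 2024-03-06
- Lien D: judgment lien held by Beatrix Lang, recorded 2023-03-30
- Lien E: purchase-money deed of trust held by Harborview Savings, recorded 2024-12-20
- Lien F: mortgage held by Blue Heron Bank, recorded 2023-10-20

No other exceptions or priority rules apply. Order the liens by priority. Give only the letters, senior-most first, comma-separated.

A, B, D, F, C, E

Adjusting effective dates: E relates back to the deed date 2024-11-17.
A is an HOA assessment lien and takes priority over every other lien.
The other liens, earliest effective date first: B (2023-03-12), D (2023-03-30), F (2023-10-20), C (2024-03-06), E (2024-11-17).
Since F is not senior to B, the subordination leaves the order unchanged.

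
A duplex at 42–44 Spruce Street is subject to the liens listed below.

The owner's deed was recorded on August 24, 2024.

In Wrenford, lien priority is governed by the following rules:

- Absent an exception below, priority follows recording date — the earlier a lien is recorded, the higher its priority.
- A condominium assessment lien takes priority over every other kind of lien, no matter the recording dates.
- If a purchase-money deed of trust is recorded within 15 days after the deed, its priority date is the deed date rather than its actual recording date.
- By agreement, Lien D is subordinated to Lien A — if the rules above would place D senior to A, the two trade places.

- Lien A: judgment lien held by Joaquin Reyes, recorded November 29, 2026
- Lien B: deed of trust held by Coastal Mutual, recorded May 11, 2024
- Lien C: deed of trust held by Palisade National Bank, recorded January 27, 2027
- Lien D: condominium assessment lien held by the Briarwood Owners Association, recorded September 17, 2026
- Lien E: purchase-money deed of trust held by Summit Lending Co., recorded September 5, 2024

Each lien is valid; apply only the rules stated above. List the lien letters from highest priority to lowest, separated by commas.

A, B, E, D, C

Adjusting effective dates: E was recorded within the 15-day window, so its effective date is the deed date August 24, 2024.
As a condominium assessment lien, D is senior to every other lien.
Among the remaining liens, by effective date: B (May 11, 2024), E (August 24, 2024), A (November 29, 2026), C (January 27, 2027).
D is senior to A before the subordination, so the two trade places.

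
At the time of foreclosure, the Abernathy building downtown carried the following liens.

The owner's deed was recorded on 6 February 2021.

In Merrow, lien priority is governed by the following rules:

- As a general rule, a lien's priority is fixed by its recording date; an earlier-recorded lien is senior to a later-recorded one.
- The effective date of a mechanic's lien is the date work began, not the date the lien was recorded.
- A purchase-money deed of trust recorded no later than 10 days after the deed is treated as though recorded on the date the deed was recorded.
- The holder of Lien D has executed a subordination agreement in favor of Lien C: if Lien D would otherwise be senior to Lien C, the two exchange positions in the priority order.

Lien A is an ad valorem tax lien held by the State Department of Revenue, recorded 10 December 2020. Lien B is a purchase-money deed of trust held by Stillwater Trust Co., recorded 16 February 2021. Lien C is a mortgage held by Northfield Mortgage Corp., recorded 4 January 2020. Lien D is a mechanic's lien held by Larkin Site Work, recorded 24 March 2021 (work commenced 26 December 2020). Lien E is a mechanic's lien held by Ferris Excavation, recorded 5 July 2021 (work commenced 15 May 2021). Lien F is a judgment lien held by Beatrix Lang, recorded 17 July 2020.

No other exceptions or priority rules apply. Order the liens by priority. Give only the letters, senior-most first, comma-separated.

C, F, A, D, B, E

Effective dates after the stated exceptions: B relates back to the deed date 6 February 2021; D is treated as recorded 26 December 2020, the work-commencement date; E relates back to 15 May 2021 (work commenced).
By effective date: C (4 January 2020), F (17 July 2020), A (10 December 2020), D (26 December 2020), B (6 February 2021), E (15 May 2021).
D already ranks below C; the subordination has no effect.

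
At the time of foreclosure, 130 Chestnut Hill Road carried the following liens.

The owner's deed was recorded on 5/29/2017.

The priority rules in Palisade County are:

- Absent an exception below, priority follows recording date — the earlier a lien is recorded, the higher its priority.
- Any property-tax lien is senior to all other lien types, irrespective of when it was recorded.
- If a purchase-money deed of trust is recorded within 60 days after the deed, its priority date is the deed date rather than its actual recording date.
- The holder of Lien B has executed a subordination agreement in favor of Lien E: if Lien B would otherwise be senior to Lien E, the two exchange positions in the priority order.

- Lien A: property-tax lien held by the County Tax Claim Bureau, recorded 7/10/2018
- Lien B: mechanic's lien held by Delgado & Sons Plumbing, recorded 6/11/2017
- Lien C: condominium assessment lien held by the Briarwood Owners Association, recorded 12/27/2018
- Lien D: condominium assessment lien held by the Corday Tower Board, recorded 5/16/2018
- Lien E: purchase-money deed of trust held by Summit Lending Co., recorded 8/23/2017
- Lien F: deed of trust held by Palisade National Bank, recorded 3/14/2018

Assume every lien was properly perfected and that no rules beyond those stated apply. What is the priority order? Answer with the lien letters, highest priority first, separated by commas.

First, effective dates: E was recorded 86 days after the deed, outside the 60-day window, so it keeps its recording date.
As a property-tax lien, A is senior to every other lien.
Ordering the rest by effective date: B (6/11/2017), E (8/23/2017), F (3/14/2018), D (5/16/2018), C (12/27/2018).
B would otherwise be senior to E, so under the subordination agreement B and E exchange positions.

A, E, B, F, D, C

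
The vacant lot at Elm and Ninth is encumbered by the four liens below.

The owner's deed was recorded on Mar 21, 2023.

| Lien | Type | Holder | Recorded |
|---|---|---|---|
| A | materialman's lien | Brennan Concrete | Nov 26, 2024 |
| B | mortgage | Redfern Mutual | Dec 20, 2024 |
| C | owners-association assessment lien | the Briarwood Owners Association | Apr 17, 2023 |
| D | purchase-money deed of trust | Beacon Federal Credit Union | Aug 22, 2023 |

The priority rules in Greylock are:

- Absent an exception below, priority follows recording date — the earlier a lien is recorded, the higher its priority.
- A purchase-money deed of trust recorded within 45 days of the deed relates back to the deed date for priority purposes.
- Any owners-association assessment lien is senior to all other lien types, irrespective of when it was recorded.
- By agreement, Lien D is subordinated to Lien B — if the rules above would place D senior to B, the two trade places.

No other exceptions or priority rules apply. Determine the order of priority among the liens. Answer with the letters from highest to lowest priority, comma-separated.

First, effective dates: D missed the 45-day window (154 days after the deed), so its recording date stands.
C is an owners-association assessment lien, so it outranks all other liens regardless of date.
Among the remaining liens, by effective date: D (Aug 22, 2023), A (Nov 26, 2024), B (Dec 20, 2024).
Because D would otherwise rank above B, the subordination swaps them.

C, B, A, D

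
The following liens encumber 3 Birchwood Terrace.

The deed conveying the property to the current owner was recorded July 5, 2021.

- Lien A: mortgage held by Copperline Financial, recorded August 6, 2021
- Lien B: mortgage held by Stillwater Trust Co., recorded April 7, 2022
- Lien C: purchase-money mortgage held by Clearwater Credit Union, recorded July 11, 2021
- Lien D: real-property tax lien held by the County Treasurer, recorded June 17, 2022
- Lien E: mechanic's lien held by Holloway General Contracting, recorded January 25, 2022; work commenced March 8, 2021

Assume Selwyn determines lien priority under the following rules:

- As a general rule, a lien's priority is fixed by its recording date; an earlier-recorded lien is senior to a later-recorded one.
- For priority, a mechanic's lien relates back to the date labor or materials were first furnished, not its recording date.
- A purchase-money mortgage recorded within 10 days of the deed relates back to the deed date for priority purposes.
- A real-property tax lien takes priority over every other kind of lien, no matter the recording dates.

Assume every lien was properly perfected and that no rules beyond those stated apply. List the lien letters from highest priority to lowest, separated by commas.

D, E, C, A, B

First, effective dates: C was recorded within the 10-day window, so its effective date is the deed date July 5, 2021; E's effective date is March 8, 2021, when work began.
D is a real-property tax lien and takes priority over every other lien.
Ordering the rest by effective date: E (March 8, 2021), C (July 5, 2021), A (August 6, 2021), B (April 7, 2022).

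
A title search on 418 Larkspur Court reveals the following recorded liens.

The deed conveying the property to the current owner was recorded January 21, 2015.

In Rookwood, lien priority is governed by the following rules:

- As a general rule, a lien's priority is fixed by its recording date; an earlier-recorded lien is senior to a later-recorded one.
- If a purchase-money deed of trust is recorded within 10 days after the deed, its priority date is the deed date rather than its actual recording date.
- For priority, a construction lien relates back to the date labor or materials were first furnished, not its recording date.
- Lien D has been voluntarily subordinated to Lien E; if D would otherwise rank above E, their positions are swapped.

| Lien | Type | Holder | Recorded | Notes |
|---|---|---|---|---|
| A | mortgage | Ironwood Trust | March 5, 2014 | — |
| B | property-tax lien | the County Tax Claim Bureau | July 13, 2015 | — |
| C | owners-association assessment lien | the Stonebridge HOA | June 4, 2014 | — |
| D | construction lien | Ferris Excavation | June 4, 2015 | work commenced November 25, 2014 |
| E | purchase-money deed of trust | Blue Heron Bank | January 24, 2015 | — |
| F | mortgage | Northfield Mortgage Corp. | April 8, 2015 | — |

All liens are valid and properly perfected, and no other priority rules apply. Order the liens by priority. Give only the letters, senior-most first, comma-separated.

Effective dates after the stated exceptions: D relates back to November 25, 2014 (work commenced); E relates back to the deed date January 21, 2015.
Sorted by effective date: A (March 5, 2014), C (June 4, 2014), D (November 25, 2014), E (January 21, 2015), F (April 8, 2015), B (July 13, 2015).
D would otherwise be senior to E, so under the subordination agreement D and E exchange positions.

A, C, E, D, F, B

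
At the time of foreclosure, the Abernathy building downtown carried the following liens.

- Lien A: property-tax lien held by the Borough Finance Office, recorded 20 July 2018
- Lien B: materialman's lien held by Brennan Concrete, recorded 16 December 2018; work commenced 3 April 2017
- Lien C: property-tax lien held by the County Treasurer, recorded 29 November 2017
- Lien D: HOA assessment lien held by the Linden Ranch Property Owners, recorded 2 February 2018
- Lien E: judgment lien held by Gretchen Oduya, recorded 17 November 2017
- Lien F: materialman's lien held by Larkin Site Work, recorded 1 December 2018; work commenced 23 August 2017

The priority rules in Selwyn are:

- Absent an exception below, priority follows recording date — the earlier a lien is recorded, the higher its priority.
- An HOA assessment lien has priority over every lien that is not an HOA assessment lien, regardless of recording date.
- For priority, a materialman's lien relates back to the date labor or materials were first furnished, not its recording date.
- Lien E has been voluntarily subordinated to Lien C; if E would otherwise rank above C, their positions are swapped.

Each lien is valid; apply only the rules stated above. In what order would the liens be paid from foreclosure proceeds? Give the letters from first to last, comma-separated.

Effective dates: B relates back to 3 April 2017 (work commenced); F relates back to 23 August 2017 (work commenced).
D, as an HOA assessment lien, has superpriority and ranks first.
Ordering the rest by effective date: B (3 April 2017), F (23 August 2017), E (17 November 2017), C (29 November 2017), A (20 July 2018).
Because E would otherwise rank above C, the subordination swaps them.

D, B, F, C, E, A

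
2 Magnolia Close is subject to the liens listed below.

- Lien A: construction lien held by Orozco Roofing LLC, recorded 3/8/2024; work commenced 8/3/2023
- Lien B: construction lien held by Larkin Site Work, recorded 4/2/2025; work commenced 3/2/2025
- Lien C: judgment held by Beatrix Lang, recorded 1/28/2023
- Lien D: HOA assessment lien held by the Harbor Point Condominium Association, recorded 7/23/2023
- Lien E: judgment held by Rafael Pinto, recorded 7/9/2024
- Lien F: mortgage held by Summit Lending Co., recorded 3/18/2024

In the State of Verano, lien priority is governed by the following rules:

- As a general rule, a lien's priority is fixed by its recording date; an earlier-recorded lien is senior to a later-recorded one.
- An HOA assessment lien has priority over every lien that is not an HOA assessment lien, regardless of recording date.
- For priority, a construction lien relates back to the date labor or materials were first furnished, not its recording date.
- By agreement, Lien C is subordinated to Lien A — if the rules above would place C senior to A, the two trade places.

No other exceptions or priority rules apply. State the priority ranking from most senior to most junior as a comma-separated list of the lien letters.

Effective dates: A is treated as recorded 8/3/2023, the work-commencement date; B's effective date is 3/2/2025, when work began.
D is an HOA assessment lien, so it outranks all other liens regardless of date.
Remaining liens by effective date: C (1/28/2023), A (8/3/2023), F (3/18/2024), E (7/9/2024), B (3/2/2025).
The subordination applies — C was senior to A — so C and A swap.

D, A, C, F, E, B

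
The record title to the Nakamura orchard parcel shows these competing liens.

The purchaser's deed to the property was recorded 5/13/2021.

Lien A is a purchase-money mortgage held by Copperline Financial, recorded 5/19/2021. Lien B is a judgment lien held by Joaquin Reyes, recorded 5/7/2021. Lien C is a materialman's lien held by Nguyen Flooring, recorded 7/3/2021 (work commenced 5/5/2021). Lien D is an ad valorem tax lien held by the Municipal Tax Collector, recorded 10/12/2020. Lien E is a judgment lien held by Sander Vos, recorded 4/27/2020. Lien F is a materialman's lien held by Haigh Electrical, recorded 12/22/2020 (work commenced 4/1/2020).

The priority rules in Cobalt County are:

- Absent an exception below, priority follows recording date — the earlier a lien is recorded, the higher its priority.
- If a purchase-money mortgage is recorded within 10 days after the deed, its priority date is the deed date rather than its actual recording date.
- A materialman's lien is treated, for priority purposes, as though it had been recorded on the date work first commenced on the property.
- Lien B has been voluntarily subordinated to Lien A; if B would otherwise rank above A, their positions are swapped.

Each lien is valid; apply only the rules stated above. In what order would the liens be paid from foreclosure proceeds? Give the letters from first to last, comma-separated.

F, E, D, C, A, B

Effective dates after the stated exceptions: A was recorded within the 10-day window, so its effective date is the deed date 5/13/2021; C relates back to 5/5/2021 (work commenced); F relates back to 4/1/2020 (work commenced).
By effective date, earliest first: F (4/1/2020), E (4/27/2020), D (10/12/2020), C (5/5/2021), B (5/7/2021), A (5/13/2021).
Because B would otherwise rank above A, the subordination swaps them.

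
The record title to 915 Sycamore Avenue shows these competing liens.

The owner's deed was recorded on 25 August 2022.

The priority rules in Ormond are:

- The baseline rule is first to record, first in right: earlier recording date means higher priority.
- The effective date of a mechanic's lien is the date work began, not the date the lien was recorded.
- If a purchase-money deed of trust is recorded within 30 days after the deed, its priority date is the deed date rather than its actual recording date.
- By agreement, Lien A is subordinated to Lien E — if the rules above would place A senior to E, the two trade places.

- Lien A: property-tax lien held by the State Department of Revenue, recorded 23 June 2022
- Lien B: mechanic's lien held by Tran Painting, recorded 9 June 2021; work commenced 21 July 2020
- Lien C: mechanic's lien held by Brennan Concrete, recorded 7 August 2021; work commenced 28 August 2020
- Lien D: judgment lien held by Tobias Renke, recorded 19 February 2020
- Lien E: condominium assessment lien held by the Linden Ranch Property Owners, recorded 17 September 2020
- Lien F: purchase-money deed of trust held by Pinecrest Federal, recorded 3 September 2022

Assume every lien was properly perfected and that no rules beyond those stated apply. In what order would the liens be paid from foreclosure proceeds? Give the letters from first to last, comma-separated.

D, B, C, E, A, F

Effective dates: B is treated as recorded 21 July 2020, the work-commencement date; C's effective date is 28 August 2020, when work began; F's effective date is the deed date, 25 August 2022.
By effective date, earliest first: D (19 February 2020), B (21 July 2020), C (28 August 2020), E (17 September 2020), A (23 June 2022), F (25 August 2022).
A already ranks below E; the subordination has no effect.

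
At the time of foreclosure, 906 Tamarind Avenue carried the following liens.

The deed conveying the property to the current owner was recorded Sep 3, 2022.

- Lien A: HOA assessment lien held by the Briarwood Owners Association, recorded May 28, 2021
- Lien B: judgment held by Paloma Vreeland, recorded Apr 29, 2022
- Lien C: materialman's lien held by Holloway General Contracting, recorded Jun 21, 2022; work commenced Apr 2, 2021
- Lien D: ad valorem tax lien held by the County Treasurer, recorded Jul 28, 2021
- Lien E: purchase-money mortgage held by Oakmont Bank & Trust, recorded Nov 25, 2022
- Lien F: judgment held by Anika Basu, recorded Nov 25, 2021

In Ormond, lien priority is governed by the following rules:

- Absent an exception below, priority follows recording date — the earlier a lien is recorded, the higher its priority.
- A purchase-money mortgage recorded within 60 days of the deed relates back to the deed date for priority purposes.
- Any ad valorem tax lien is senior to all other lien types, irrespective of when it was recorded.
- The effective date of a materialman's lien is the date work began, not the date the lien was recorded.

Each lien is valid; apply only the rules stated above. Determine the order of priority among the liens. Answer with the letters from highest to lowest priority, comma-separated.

Adjusting effective dates: C is treated as recorded Apr 2, 2021, the work-commencement date; E was recorded 83 days after the deed — beyond 60 days — so no relation-back applies.
D, as an ad valorem tax lien, has superpriority and ranks first.
Among the remaining liens, by effective date: C (Apr 2, 2021), A (May 28, 2021), F (Nov 25, 2021), B (Apr 29, 2022), E (Nov 25, 2022).

D, C, A, F, B, E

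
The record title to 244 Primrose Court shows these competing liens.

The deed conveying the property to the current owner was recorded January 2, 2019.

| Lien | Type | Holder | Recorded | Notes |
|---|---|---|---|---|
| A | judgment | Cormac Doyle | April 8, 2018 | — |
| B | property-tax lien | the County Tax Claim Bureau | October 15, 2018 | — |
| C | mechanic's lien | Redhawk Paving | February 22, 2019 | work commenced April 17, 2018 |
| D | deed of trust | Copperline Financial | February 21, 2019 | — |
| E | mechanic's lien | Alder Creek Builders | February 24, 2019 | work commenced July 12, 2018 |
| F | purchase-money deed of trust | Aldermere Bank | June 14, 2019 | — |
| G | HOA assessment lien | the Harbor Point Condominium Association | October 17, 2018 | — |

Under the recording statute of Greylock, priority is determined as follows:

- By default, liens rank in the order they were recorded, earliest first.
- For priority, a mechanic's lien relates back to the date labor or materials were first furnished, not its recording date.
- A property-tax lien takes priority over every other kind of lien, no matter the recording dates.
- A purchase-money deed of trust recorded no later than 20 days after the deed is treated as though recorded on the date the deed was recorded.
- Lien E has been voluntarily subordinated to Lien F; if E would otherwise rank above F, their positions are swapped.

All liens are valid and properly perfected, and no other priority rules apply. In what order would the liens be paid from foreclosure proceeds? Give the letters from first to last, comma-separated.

B, A, C, F, G, D, E

Effective dates after the stated exceptions: C is treated as recorded April 17, 2018, the work-commencement date; E relates back to July 12, 2018 (work commenced); F missed the 20-day window (163 days after the deed), so its recording date stands.
B is a property-tax lien and takes priority over every other lien.
The other liens, earliest effective date first: A (April 8, 2018), C (April 17, 2018), E (July 12, 2018), G (October 17, 2018), D (February 21, 2019), F (June 14, 2019).
Because E would otherwise rank above F, the subordination swaps them.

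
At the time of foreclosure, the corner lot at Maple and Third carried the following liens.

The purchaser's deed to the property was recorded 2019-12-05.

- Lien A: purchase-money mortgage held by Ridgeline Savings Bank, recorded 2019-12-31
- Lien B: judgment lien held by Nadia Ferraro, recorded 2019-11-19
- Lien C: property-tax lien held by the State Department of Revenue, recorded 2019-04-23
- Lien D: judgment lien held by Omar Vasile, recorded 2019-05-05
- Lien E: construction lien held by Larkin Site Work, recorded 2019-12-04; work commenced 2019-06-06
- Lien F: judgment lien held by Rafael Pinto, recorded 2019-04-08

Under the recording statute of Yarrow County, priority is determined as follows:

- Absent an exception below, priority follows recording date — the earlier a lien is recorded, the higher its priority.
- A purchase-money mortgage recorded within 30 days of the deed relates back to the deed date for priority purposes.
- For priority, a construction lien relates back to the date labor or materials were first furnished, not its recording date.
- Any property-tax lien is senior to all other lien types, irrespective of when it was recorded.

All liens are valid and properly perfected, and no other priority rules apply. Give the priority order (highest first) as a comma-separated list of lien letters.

First, effective dates: A was recorded within the 30-day window, so its effective date is the deed date 2019-12-05; E relates back to 2019-06-06 (work commenced).
C, as a property-tax lien, has superpriority and ranks first.
Among the remaining liens, by effective date: F (2019-04-08), D (2019-05-05), E (2019-06-06), B (2019-11-19), A (2019-12-05).

C, F, D, E, B, A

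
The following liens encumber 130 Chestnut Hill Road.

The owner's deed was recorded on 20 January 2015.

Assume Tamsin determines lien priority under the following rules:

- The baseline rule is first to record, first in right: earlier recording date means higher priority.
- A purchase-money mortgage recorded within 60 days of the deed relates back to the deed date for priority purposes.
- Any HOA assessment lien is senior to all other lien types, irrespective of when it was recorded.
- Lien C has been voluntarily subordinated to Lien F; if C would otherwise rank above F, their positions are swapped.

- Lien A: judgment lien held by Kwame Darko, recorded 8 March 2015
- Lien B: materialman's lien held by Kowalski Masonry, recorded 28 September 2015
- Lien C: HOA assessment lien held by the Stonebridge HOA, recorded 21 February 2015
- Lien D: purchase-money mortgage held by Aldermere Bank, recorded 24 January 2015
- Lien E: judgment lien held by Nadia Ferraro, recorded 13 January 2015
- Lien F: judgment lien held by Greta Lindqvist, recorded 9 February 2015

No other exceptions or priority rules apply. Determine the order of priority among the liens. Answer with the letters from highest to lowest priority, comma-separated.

Effective dates: D was recorded within the 60-day window, so its effective date is the deed date 20 January 2015.
C is an HOA assessment lien and takes priority over every other lien.
Remaining liens by effective date: E (13 January 2015), D (20 January 2015), F (9 February 2015), A (8 March 2015), B (28 September 2015).
C is senior to F before the subordination, so the two trade places.

F, E, D, C, A, B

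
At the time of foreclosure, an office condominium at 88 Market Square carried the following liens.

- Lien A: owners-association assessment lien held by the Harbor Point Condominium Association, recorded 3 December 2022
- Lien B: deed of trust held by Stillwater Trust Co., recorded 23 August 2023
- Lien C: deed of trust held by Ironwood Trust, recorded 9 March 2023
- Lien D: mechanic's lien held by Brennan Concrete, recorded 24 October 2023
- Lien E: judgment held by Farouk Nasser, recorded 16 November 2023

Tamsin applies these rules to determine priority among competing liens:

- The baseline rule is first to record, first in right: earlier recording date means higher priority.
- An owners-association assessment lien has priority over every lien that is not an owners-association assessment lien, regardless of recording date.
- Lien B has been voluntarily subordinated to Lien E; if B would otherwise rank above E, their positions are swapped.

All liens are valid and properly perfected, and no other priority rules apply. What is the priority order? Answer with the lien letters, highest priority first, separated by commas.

A, C, E, D, B

A, as an owners-association assessment lien, has superpriority and ranks first.
Ordering the rest by effective date: C (9 March 2023), B (23 August 2023), D (24 October 2023), E (16 November 2023).
The subordination applies — B was senior to E — so B and E swap.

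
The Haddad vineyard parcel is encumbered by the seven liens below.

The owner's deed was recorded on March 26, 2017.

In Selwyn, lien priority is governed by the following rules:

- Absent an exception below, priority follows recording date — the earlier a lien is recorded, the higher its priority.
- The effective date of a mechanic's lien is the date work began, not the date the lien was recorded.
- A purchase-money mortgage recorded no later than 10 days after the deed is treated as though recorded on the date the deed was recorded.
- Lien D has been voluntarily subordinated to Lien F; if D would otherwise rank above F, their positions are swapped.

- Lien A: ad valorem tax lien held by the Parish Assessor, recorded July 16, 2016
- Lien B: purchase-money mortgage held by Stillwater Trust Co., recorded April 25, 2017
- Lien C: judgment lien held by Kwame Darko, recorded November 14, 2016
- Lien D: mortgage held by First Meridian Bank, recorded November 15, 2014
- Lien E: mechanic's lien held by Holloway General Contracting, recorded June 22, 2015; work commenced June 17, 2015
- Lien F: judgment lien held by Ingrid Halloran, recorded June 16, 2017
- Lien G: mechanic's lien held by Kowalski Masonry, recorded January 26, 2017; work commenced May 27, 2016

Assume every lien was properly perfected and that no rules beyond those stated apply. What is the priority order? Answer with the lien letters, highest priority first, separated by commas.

First, effective dates: B was recorded 30 days after the deed, outside the 10-day window, so it keeps its recording date; E's effective date is June 17, 2015, when work began; G is treated as recorded May 27, 2016, the work-commencement date.
By effective date: D (November 15, 2014), E (June 17, 2015), G (May 27, 2016), A (July 16, 2016), C (November 14, 2016), B (April 25, 2017), F (June 16, 2017).
Because D would otherwise rank above F, the subordination swaps them.

F, E, G, A, C, B, D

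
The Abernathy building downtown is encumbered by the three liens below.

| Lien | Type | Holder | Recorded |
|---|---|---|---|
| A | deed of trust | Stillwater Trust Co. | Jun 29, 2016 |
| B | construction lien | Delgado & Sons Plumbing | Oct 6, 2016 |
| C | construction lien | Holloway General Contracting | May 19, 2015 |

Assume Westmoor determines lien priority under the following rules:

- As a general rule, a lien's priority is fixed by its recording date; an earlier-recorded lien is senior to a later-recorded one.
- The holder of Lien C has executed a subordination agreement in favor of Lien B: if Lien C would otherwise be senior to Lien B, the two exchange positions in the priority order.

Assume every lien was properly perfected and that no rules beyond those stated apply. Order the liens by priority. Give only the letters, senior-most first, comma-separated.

Sorted by effective date: C (May 19, 2015), A (Jun 29, 2016), B (Oct 6, 2016).
The subordination applies — C was senior to B — so C and B swap.

B, A, C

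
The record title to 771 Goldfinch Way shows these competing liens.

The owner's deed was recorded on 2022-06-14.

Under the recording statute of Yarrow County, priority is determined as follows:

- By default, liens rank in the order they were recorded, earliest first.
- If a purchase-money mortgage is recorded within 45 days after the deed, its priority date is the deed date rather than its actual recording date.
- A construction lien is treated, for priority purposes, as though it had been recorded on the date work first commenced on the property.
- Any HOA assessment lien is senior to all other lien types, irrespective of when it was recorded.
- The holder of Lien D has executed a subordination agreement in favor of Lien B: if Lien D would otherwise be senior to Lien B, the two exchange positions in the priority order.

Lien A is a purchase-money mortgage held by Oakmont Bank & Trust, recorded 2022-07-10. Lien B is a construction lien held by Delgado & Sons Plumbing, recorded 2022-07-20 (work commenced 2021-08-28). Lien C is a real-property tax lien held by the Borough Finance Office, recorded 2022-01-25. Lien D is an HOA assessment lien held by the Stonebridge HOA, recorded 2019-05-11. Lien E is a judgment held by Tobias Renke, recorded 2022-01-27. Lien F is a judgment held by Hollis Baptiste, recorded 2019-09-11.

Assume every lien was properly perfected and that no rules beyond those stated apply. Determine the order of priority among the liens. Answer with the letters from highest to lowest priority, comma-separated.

Effective dates after the stated exceptions: A relates back to the deed date 2022-06-14; B's effective date is 2021-08-28, when work began.
D, as an HOA assessment lien, has superpriority and ranks first.
Among the remaining liens, by effective date: F (2019-09-11), B (2021-08-28), C (2022-01-25), E (2022-01-27), A (2022-06-14).
The subordination applies — D was senior to B — so D and B swap.

B, F, D, C, E, A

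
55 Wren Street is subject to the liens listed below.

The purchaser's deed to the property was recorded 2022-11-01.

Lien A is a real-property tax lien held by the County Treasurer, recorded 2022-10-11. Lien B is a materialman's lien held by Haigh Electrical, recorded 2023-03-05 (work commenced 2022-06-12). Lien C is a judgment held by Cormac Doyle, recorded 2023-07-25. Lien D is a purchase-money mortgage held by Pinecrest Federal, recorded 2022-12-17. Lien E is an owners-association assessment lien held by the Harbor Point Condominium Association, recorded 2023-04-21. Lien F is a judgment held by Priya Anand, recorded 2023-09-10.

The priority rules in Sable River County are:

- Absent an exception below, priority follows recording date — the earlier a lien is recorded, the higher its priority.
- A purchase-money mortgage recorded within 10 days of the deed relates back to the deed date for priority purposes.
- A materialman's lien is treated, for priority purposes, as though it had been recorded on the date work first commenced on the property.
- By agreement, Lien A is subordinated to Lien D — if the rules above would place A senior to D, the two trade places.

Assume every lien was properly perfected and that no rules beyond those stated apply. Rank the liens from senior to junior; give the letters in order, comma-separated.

B, D, A, E, C, F

Effective dates: B's effective date is 2022-06-12, when work began; D missed the 10-day window (46 days after the deed), so its recording date stands.
By effective date, earliest first: B (2022-06-12), A (2022-10-11), D (2022-12-17), E (2023-04-21), C (2023-07-25), F (2023-09-10).
Because A would otherwise rank above D, the subordination swaps them.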